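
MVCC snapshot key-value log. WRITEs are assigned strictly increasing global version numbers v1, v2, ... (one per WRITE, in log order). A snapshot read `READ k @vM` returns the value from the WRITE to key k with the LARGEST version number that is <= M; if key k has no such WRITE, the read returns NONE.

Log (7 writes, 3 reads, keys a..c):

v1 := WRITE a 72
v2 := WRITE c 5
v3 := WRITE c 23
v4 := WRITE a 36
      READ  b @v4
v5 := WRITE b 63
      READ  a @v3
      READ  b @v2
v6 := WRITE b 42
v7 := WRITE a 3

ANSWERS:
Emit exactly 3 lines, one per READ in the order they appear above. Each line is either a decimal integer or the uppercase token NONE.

v1: WRITE a=72  (a history now [(1, 72)])
v2: WRITE c=5  (c history now [(2, 5)])
v3: WRITE c=23  (c history now [(2, 5), (3, 23)])
v4: WRITE a=36  (a history now [(1, 72), (4, 36)])
READ b @v4: history=[] -> no version <= 4 -> NONE
v5: WRITE b=63  (b history now [(5, 63)])
READ a @v3: history=[(1, 72), (4, 36)] -> pick v1 -> 72
READ b @v2: history=[(5, 63)] -> no version <= 2 -> NONE
v6: WRITE b=42  (b history now [(5, 63), (6, 42)])
v7: WRITE a=3  (a history now [(1, 72), (4, 36), (7, 3)])

Answer: NONE
72
NONE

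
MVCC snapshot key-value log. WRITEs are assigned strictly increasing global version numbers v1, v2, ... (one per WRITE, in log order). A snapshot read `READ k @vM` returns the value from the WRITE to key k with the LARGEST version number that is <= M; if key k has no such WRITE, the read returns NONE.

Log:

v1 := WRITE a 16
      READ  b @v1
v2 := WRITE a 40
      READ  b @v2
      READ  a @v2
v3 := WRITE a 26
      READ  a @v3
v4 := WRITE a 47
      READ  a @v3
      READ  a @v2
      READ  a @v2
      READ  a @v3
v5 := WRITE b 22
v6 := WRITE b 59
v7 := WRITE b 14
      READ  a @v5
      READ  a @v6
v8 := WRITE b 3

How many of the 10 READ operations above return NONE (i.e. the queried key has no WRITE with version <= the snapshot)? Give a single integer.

v1: WRITE a=16  (a history now [(1, 16)])
READ b @v1: history=[] -> no version <= 1 -> NONE
v2: WRITE a=40  (a history now [(1, 16), (2, 40)])
READ b @v2: history=[] -> no version <= 2 -> NONE
READ a @v2: history=[(1, 16), (2, 40)] -> pick v2 -> 40
v3: WRITE a=26  (a history now [(1, 16), (2, 40), (3, 26)])
READ a @v3: history=[(1, 16), (2, 40), (3, 26)] -> pick v3 -> 26
v4: WRITE a=47  (a history now [(1, 16), (2, 40), (3, 26), (4, 47)])
READ a @v3: history=[(1, 16), (2, 40), (3, 26), (4, 47)] -> pick v3 -> 26
READ a @v2: history=[(1, 16), (2, 40), (3, 26), (4, 47)] -> pick v2 -> 40
READ a @v2: history=[(1, 16), (2, 40), (3, 26), (4, 47)] -> pick v2 -> 40
READ a @v3: history=[(1, 16), (2, 40), (3, 26), (4, 47)] -> pick v3 -> 26
v5: WRITE b=22  (b history now [(5, 22)])
v6: WRITE b=59  (b history now [(5, 22), (6, 59)])
v7: WRITE b=14  (b history now [(5, 22), (6, 59), (7, 14)])
READ a @v5: history=[(1, 16), (2, 40), (3, 26), (4, 47)] -> pick v4 -> 47
READ a @v6: history=[(1, 16), (2, 40), (3, 26), (4, 47)] -> pick v4 -> 47
v8: WRITE b=3  (b history now [(5, 22), (6, 59), (7, 14), (8, 3)])
Read results in order: ['NONE', 'NONE', '40', '26', '26', '40', '40', '26', '47', '47']
NONE count = 2

Answer: 2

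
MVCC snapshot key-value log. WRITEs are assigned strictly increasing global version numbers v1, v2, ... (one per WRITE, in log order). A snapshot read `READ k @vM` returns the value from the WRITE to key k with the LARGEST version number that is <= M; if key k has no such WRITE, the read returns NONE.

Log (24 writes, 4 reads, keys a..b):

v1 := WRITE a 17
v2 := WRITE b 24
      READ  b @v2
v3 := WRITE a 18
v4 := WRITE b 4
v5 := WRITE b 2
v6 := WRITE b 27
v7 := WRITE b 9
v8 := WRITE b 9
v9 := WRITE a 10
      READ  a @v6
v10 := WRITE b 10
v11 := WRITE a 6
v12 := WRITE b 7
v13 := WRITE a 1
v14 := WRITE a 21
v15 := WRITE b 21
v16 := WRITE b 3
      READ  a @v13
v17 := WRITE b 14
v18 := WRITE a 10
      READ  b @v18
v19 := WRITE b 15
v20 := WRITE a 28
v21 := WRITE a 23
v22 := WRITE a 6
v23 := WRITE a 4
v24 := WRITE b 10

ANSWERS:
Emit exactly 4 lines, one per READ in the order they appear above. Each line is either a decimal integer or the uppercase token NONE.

v1: WRITE a=17  (a history now [(1, 17)])
v2: WRITE b=24  (b history now [(2, 24)])
READ b @v2: history=[(2, 24)] -> pick v2 -> 24
v3: WRITE a=18  (a history now [(1, 17), (3, 18)])
v4: WRITE b=4  (b history now [(2, 24), (4, 4)])
v5: WRITE b=2  (b history now [(2, 24), (4, 4), (5, 2)])
v6: WRITE b=27  (b history now [(2, 24), (4, 4), (5, 2), (6, 27)])
v7: WRITE b=9  (b history now [(2, 24), (4, 4), (5, 2), (6, 27), (7, 9)])
v8: WRITE b=9  (b history now [(2, 24), (4, 4), (5, 2), (6, 27), (7, 9), (8, 9)])
v9: WRITE a=10  (a history now [(1, 17), (3, 18), (9, 10)])
READ a @v6: history=[(1, 17), (3, 18), (9, 10)] -> pick v3 -> 18
v10: WRITE b=10  (b history now [(2, 24), (4, 4), (5, 2), (6, 27), (7, 9), (8, 9), (10, 10)])
v11: WRITE a=6  (a history now [(1, 17), (3, 18), (9, 10), (11, 6)])
v12: WRITE b=7  (b history now [(2, 24), (4, 4), (5, 2), (6, 27), (7, 9), (8, 9), (10, 10), (12, 7)])
v13: WRITE a=1  (a history now [(1, 17), (3, 18), (9, 10), (11, 6), (13, 1)])
v14: WRITE a=21  (a history now [(1, 17), (3, 18), (9, 10), (11, 6), (13, 1), (14, 21)])
v15: WRITE b=21  (b history now [(2, 24), (4, 4), (5, 2), (6, 27), (7, 9), (8, 9), (10, 10), (12, 7), (15, 21)])
v16: WRITE b=3  (b history now [(2, 24), (4, 4), (5, 2), (6, 27), (7, 9), (8, 9), (10, 10), (12, 7), (15, 21), (16, 3)])
READ a @v13: history=[(1, 17), (3, 18), (9, 10), (11, 6), (13, 1), (14, 21)] -> pick v13 -> 1
v17: WRITE b=14  (b history now [(2, 24), (4, 4), (5, 2), (6, 27), (7, 9), (8, 9), (10, 10), (12, 7), (15, 21), (16, 3), (17, 14)])
v18: WRITE a=10  (a history now [(1, 17), (3, 18), (9, 10), (11, 6), (13, 1), (14, 21), (18, 10)])
READ b @v18: history=[(2, 24), (4, 4), (5, 2), (6, 27), (7, 9), (8, 9), (10, 10), (12, 7), (15, 21), (16, 3), (17, 14)] -> pick v17 -> 14
v19: WRITE b=15  (b history now [(2, 24), (4, 4), (5, 2), (6, 27), (7, 9), (8, 9), (10, 10), (12, 7), (15, 21), (16, 3), (17, 14), (19, 15)])
v20: WRITE a=28  (a history now [(1, 17), (3, 18), (9, 10), (11, 6), (13, 1), (14, 21), (18, 10), (20, 28)])
v21: WRITE a=23  (a history now [(1, 17), (3, 18), (9, 10), (11, 6), (13, 1), (14, 21), (18, 10), (20, 28), (21, 23)])
v22: WRITE a=6  (a history now [(1, 17), (3, 18), (9, 10), (11, 6), (13, 1), (14, 21), (18, 10), (20, 28), (21, 23), (22, 6)])
v23: WRITE a=4  (a history now [(1, 17), (3, 18), (9, 10), (11, 6), (13, 1), (14, 21), (18, 10), (20, 28), (21, 23), (22, 6), (23, 4)])
v24: WRITE b=10  (b history now [(2, 24), (4, 4), (5, 2), (6, 27), (7, 9), (8, 9), (10, 10), (12, 7), (15, 21), (16, 3), (17, 14), (19, 15), (24, 10)])

Answer: 24
18
1
14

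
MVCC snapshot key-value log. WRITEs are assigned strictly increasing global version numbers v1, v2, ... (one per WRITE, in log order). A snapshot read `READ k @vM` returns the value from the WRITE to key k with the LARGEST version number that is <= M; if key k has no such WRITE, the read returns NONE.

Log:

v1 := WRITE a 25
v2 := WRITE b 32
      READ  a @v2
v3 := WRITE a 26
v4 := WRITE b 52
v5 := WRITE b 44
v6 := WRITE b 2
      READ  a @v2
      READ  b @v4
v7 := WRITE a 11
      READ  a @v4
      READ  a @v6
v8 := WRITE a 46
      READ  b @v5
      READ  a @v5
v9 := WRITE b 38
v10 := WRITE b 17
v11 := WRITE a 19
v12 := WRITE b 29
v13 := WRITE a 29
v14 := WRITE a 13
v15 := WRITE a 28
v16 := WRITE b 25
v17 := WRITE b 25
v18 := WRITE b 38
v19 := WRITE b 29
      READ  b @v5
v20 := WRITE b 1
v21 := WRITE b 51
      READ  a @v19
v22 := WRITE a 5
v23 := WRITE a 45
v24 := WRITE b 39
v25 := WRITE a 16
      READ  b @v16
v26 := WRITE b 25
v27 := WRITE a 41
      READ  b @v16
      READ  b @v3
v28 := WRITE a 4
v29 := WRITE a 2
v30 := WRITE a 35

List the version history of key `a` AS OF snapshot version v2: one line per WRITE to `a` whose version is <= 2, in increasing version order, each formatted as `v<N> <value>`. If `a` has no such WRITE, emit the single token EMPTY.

Scan writes for key=a with version <= 2:
  v1 WRITE a 25 -> keep
  v2 WRITE b 32 -> skip
  v3 WRITE a 26 -> drop (> snap)
  v4 WRITE b 52 -> skip
  v5 WRITE b 44 -> skip
  v6 WRITE b 2 -> skip
  v7 WRITE a 11 -> drop (> snap)
  v8 WRITE a 46 -> drop (> snap)
  v9 WRITE b 38 -> skip
  v10 WRITE b 17 -> skip
  v11 WRITE a 19 -> drop (> snap)
  v12 WRITE b 29 -> skip
  v13 WRITE a 29 -> drop (> snap)
  v14 WRITE a 13 -> drop (> snap)
  v15 WRITE a 28 -> drop (> snap)
  v16 WRITE b 25 -> skip
  v17 WRITE b 25 -> skip
  v18 WRITE b 38 -> skip
  v19 WRITE b 29 -> skip
  v20 WRITE b 1 -> skip
  v21 WRITE b 51 -> skip
  v22 WRITE a 5 -> drop (> snap)
  v23 WRITE a 45 -> drop (> snap)
  v24 WRITE b 39 -> skip
  v25 WRITE a 16 -> drop (> snap)
  v26 WRITE b 25 -> skip
  v27 WRITE a 41 -> drop (> snap)
  v28 WRITE a 4 -> drop (> snap)
  v29 WRITE a 2 -> drop (> snap)
  v30 WRITE a 35 -> drop (> snap)
Collected: [(1, 25)]

Answer: v1 25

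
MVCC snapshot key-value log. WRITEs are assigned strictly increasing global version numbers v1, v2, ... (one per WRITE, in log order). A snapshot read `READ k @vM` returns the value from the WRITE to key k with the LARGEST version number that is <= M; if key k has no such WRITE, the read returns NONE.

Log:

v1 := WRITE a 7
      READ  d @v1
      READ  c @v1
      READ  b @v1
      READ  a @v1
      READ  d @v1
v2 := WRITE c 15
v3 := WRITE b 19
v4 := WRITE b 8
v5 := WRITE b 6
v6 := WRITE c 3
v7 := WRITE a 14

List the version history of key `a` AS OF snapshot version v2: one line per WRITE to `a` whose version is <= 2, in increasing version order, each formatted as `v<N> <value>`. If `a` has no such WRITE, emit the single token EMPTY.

Answer: v1 7

Derivation:
Scan writes for key=a with version <= 2:
  v1 WRITE a 7 -> keep
  v2 WRITE c 15 -> skip
  v3 WRITE b 19 -> skip
  v4 WRITE b 8 -> skip
  v5 WRITE b 6 -> skip
  v6 WRITE c 3 -> skip
  v7 WRITE a 14 -> drop (> snap)
Collected: [(1, 7)]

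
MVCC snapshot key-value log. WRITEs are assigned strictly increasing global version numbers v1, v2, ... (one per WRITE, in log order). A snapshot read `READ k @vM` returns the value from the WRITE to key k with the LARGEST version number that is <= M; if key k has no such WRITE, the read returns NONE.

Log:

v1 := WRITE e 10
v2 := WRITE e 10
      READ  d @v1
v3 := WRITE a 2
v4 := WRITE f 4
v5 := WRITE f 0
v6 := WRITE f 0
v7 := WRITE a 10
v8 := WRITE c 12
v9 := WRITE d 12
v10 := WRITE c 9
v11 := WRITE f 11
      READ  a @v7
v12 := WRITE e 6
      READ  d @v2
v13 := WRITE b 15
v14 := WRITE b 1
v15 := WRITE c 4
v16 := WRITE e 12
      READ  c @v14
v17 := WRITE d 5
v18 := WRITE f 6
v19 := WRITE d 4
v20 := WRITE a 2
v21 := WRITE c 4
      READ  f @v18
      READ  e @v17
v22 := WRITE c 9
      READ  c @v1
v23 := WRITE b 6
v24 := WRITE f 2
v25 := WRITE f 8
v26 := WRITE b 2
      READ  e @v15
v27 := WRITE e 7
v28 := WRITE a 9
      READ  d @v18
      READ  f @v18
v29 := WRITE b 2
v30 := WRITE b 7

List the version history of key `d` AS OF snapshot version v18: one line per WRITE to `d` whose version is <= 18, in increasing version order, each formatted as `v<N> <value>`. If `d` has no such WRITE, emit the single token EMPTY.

Scan writes for key=d with version <= 18:
  v1 WRITE e 10 -> skip
  v2 WRITE e 10 -> skip
  v3 WRITE a 2 -> skip
  v4 WRITE f 4 -> skip
  v5 WRITE f 0 -> skip
  v6 WRITE f 0 -> skip
  v7 WRITE a 10 -> skip
  v8 WRITE c 12 -> skip
  v9 WRITE d 12 -> keep
  v10 WRITE c 9 -> skip
  v11 WRITE f 11 -> skip
  v12 WRITE e 6 -> skip
  v13 WRITE b 15 -> skip
  v14 WRITE b 1 -> skip
  v15 WRITE c 4 -> skip
  v16 WRITE e 12 -> skip
  v17 WRITE d 5 -> keep
  v18 WRITE f 6 -> skip
  v19 WRITE d 4 -> drop (> snap)
  v20 WRITE a 2 -> skip
  v21 WRITE c 4 -> skip
  v22 WRITE c 9 -> skip
  v23 WRITE b 6 -> skip
  v24 WRITE f 2 -> skip
  v25 WRITE f 8 -> skip
  v26 WRITE b 2 -> skip
  v27 WRITE e 7 -> skip
  v28 WRITE a 9 -> skip
  v29 WRITE b 2 -> skip
  v30 WRITE b 7 -> skip
Collected: [(9, 12), (17, 5)]

Answer: v9 12
v17 5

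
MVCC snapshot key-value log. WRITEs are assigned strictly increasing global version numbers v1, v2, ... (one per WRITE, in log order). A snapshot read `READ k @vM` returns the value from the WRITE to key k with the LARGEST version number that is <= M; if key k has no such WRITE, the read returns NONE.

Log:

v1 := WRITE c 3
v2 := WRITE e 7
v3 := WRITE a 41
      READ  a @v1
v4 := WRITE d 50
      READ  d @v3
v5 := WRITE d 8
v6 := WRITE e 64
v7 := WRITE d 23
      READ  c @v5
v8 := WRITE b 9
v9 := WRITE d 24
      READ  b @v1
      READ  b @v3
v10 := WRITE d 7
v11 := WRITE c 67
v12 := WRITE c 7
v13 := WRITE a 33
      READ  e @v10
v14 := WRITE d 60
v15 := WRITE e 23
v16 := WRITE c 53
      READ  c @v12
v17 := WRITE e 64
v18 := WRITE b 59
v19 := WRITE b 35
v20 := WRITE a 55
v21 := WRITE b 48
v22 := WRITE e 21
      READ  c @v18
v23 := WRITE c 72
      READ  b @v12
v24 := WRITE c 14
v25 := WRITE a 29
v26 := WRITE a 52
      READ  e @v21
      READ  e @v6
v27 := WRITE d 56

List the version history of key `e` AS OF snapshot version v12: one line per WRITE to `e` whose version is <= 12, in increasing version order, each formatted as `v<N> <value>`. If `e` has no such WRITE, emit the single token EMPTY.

Answer: v2 7
v6 64

Derivation:
Scan writes for key=e with version <= 12:
  v1 WRITE c 3 -> skip
  v2 WRITE e 7 -> keep
  v3 WRITE a 41 -> skip
  v4 WRITE d 50 -> skip
  v5 WRITE d 8 -> skip
  v6 WRITE e 64 -> keep
  v7 WRITE d 23 -> skip
  v8 WRITE b 9 -> skip
  v9 WRITE d 24 -> skip
  v10 WRITE d 7 -> skip
  v11 WRITE c 67 -> skip
  v12 WRITE c 7 -> skip
  v13 WRITE a 33 -> skip
  v14 WRITE d 60 -> skip
  v15 WRITE e 23 -> drop (> snap)
  v16 WRITE c 53 -> skip
  v17 WRITE e 64 -> drop (> snap)
  v18 WRITE b 59 -> skip
  v19 WRITE b 35 -> skip
  v20 WRITE a 55 -> skip
  v21 WRITE b 48 -> skip
  v22 WRITE e 21 -> drop (> snap)
  v23 WRITE c 72 -> skip
  v24 WRITE c 14 -> skip
  v25 WRITE a 29 -> skip
  v26 WRITE a 52 -> skip
  v27 WRITE d 56 -> skip
Collected: [(2, 7), (6, 64)]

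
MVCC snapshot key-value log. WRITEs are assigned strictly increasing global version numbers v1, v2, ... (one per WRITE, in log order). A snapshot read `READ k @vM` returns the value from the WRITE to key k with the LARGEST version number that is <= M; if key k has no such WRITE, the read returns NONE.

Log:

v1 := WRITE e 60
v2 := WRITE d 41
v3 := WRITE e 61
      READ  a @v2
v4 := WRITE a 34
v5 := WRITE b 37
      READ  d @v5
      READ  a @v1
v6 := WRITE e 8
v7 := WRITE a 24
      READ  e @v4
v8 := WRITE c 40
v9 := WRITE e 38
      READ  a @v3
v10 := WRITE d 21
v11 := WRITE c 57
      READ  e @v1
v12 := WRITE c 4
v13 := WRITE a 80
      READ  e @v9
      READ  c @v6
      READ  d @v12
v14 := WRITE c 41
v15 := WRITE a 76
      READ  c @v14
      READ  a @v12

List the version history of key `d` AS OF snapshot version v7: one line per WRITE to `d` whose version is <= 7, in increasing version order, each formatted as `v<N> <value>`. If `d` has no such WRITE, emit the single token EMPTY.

Scan writes for key=d with version <= 7:
  v1 WRITE e 60 -> skip
  v2 WRITE d 41 -> keep
  v3 WRITE e 61 -> skip
  v4 WRITE a 34 -> skip
  v5 WRITE b 37 -> skip
  v6 WRITE e 8 -> skip
  v7 WRITE a 24 -> skip
  v8 WRITE c 40 -> skip
  v9 WRITE e 38 -> skip
  v10 WRITE d 21 -> drop (> snap)
  v11 WRITE c 57 -> skip
  v12 WRITE c 4 -> skip
  v13 WRITE a 80 -> skip
  v14 WRITE c 41 -> skip
  v15 WRITE a 76 -> skip
Collected: [(2, 41)]

Answer: v2 41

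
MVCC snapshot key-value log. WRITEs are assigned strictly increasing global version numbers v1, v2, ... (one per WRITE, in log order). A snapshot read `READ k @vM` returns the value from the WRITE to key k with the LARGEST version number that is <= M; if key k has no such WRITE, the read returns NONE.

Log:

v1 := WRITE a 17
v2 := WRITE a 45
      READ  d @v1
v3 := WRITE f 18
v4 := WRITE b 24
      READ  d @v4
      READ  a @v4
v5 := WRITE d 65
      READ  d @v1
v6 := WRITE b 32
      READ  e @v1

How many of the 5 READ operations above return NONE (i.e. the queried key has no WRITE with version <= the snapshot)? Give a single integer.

v1: WRITE a=17  (a history now [(1, 17)])
v2: WRITE a=45  (a history now [(1, 17), (2, 45)])
READ d @v1: history=[] -> no version <= 1 -> NONE
v3: WRITE f=18  (f history now [(3, 18)])
v4: WRITE b=24  (b history now [(4, 24)])
READ d @v4: history=[] -> no version <= 4 -> NONE
READ a @v4: history=[(1, 17), (2, 45)] -> pick v2 -> 45
v5: WRITE d=65  (d history now [(5, 65)])
READ d @v1: history=[(5, 65)] -> no version <= 1 -> NONE
v6: WRITE b=32  (b history now [(4, 24), (6, 32)])
READ e @v1: history=[] -> no version <= 1 -> NONE
Read results in order: ['NONE', 'NONE', '45', 'NONE', 'NONE']
NONE count = 4

Answer: 4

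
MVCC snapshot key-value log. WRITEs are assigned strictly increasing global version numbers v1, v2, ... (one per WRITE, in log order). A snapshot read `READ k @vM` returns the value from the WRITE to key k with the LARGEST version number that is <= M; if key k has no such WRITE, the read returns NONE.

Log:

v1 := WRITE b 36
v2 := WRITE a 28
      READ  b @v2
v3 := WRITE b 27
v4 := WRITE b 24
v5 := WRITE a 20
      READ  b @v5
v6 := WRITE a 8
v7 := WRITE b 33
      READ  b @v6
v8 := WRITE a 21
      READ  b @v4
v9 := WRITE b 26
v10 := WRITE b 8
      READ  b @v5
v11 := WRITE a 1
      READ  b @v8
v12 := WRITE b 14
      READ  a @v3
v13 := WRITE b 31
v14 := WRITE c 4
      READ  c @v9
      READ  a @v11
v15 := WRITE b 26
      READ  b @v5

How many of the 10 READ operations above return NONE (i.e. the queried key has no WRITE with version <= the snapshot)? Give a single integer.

Answer: 1

Derivation:
v1: WRITE b=36  (b history now [(1, 36)])
v2: WRITE a=28  (a history now [(2, 28)])
READ b @v2: history=[(1, 36)] -> pick v1 -> 36
v3: WRITE b=27  (b history now [(1, 36), (3, 27)])
v4: WRITE b=24  (b history now [(1, 36), (3, 27), (4, 24)])
v5: WRITE a=20  (a history now [(2, 28), (5, 20)])
READ b @v5: history=[(1, 36), (3, 27), (4, 24)] -> pick v4 -> 24
v6: WRITE a=8  (a history now [(2, 28), (5, 20), (6, 8)])
v7: WRITE b=33  (b history now [(1, 36), (3, 27), (4, 24), (7, 33)])
READ b @v6: history=[(1, 36), (3, 27), (4, 24), (7, 33)] -> pick v4 -> 24
v8: WRITE a=21  (a history now [(2, 28), (5, 20), (6, 8), (8, 21)])
READ b @v4: history=[(1, 36), (3, 27), (4, 24), (7, 33)] -> pick v4 -> 24
v9: WRITE b=26  (b history now [(1, 36), (3, 27), (4, 24), (7, 33), (9, 26)])
v10: WRITE b=8  (b history now [(1, 36), (3, 27), (4, 24), (7, 33), (9, 26), (10, 8)])
READ b @v5: history=[(1, 36), (3, 27), (4, 24), (7, 33), (9, 26), (10, 8)] -> pick v4 -> 24
v11: WRITE a=1  (a history now [(2, 28), (5, 20), (6, 8), (8, 21), (11, 1)])
READ b @v8: history=[(1, 36), (3, 27), (4, 24), (7, 33), (9, 26), (10, 8)] -> pick v7 -> 33
v12: WRITE b=14  (b history now [(1, 36), (3, 27), (4, 24), (7, 33), (9, 26), (10, 8), (12, 14)])
READ a @v3: history=[(2, 28), (5, 20), (6, 8), (8, 21), (11, 1)] -> pick v2 -> 28
v13: WRITE b=31  (b history now [(1, 36), (3, 27), (4, 24), (7, 33), (9, 26), (10, 8), (12, 14), (13, 31)])
v14: WRITE c=4  (c history now [(14, 4)])
READ c @v9: history=[(14, 4)] -> no version <= 9 -> NONE
READ a @v11: history=[(2, 28), (5, 20), (6, 8), (8, 21), (11, 1)] -> pick v11 -> 1
v15: WRITE b=26  (b history now [(1, 36), (3, 27), (4, 24), (7, 33), (9, 26), (10, 8), (12, 14), (13, 31), (15, 26)])
READ b @v5: history=[(1, 36), (3, 27), (4, 24), (7, 33), (9, 26), (10, 8), (12, 14), (13, 31), (15, 26)] -> pick v4 -> 24
Read results in order: ['36', '24', '24', '24', '24', '33', '28', 'NONE', '1', '24']
NONE count = 1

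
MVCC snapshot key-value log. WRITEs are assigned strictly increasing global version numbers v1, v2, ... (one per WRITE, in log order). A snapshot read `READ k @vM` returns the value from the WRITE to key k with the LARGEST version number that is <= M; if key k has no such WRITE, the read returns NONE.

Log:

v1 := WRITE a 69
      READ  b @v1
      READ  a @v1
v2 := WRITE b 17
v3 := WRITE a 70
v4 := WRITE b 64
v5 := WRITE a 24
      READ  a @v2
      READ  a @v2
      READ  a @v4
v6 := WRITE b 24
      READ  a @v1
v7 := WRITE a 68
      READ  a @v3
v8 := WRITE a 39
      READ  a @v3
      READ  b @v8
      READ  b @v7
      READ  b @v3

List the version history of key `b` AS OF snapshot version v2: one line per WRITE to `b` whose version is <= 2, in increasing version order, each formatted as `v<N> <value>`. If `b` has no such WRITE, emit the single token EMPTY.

Scan writes for key=b with version <= 2:
  v1 WRITE a 69 -> skip
  v2 WRITE b 17 -> keep
  v3 WRITE a 70 -> skip
  v4 WRITE b 64 -> drop (> snap)
  v5 WRITE a 24 -> skip
  v6 WRITE b 24 -> drop (> snap)
  v7 WRITE a 68 -> skip
  v8 WRITE a 39 -> skip
Collected: [(2, 17)]

Answer: v2 17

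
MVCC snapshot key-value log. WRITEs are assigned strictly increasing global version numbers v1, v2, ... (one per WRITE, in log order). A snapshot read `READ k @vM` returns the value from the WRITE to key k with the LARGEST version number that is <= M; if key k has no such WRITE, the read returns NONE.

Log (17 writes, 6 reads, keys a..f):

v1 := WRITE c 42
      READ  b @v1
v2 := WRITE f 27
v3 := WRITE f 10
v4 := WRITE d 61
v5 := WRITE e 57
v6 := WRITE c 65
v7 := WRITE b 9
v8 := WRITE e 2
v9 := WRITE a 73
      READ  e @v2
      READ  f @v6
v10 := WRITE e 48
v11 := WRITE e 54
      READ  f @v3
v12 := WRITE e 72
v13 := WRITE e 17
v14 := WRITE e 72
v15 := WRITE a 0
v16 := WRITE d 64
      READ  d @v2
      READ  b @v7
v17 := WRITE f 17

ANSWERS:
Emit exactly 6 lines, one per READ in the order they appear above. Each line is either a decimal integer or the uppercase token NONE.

v1: WRITE c=42  (c history now [(1, 42)])
READ b @v1: history=[] -> no version <= 1 -> NONE
v2: WRITE f=27  (f history now [(2, 27)])
v3: WRITE f=10  (f history now [(2, 27), (3, 10)])
v4: WRITE d=61  (d history now [(4, 61)])
v5: WRITE e=57  (e history now [(5, 57)])
v6: WRITE c=65  (c history now [(1, 42), (6, 65)])
v7: WRITE b=9  (b history now [(7, 9)])
v8: WRITE e=2  (e history now [(5, 57), (8, 2)])
v9: WRITE a=73  (a history now [(9, 73)])
READ e @v2: history=[(5, 57), (8, 2)] -> no version <= 2 -> NONE
READ f @v6: history=[(2, 27), (3, 10)] -> pick v3 -> 10
v10: WRITE e=48  (e history now [(5, 57), (8, 2), (10, 48)])
v11: WRITE e=54  (e history now [(5, 57), (8, 2), (10, 48), (11, 54)])
READ f @v3: history=[(2, 27), (3, 10)] -> pick v3 -> 10
v12: WRITE e=72  (e history now [(5, 57), (8, 2), (10, 48), (11, 54), (12, 72)])
v13: WRITE e=17  (e history now [(5, 57), (8, 2), (10, 48), (11, 54), (12, 72), (13, 17)])
v14: WRITE e=72  (e history now [(5, 57), (8, 2), (10, 48), (11, 54), (12, 72), (13, 17), (14, 72)])
v15: WRITE a=0  (a history now [(9, 73), (15, 0)])
v16: WRITE d=64  (d history now [(4, 61), (16, 64)])
READ d @v2: history=[(4, 61), (16, 64)] -> no version <= 2 -> NONE
READ b @v7: history=[(7, 9)] -> pick v7 -> 9
v17: WRITE f=17  (f history now [(2, 27), (3, 10), (17, 17)])

Answer: NONE
NONE
10
10
NONE
9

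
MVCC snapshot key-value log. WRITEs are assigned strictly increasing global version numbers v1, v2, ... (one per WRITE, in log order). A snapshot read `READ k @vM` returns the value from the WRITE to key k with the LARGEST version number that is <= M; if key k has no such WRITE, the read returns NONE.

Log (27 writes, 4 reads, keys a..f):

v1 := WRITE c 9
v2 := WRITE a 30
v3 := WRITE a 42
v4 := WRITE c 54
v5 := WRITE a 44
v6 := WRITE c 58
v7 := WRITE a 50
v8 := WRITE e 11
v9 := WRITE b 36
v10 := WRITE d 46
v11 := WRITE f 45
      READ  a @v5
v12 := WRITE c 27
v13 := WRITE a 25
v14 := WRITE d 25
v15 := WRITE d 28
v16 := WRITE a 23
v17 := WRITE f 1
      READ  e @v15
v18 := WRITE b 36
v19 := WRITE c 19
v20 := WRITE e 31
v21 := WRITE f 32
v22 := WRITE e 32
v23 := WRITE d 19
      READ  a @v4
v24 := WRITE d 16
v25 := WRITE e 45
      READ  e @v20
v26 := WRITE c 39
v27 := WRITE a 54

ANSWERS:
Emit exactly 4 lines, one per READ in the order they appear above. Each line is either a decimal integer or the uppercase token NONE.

v1: WRITE c=9  (c history now [(1, 9)])
v2: WRITE a=30  (a history now [(2, 30)])
v3: WRITE a=42  (a history now [(2, 30), (3, 42)])
v4: WRITE c=54  (c history now [(1, 9), (4, 54)])
v5: WRITE a=44  (a history now [(2, 30), (3, 42), (5, 44)])
v6: WRITE c=58  (c history now [(1, 9), (4, 54), (6, 58)])
v7: WRITE a=50  (a history now [(2, 30), (3, 42), (5, 44), (7, 50)])
v8: WRITE e=11  (e history now [(8, 11)])
v9: WRITE b=36  (b history now [(9, 36)])
v10: WRITE d=46  (d history now [(10, 46)])
v11: WRITE f=45  (f history now [(11, 45)])
READ a @v5: history=[(2, 30), (3, 42), (5, 44), (7, 50)] -> pick v5 -> 44
v12: WRITE c=27  (c history now [(1, 9), (4, 54), (6, 58), (12, 27)])
v13: WRITE a=25  (a history now [(2, 30), (3, 42), (5, 44), (7, 50), (13, 25)])
v14: WRITE d=25  (d history now [(10, 46), (14, 25)])
v15: WRITE d=28  (d history now [(10, 46), (14, 25), (15, 28)])
v16: WRITE a=23  (a history now [(2, 30), (3, 42), (5, 44), (7, 50), (13, 25), (16, 23)])
v17: WRITE f=1  (f history now [(11, 45), (17, 1)])
READ e @v15: history=[(8, 11)] -> pick v8 -> 11
v18: WRITE b=36  (b history now [(9, 36), (18, 36)])
v19: WRITE c=19  (c history now [(1, 9), (4, 54), (6, 58), (12, 27), (19, 19)])
v20: WRITE e=31  (e history now [(8, 11), (20, 31)])
v21: WRITE f=32  (f history now [(11, 45), (17, 1), (21, 32)])
v22: WRITE e=32  (e history now [(8, 11), (20, 31), (22, 32)])
v23: WRITE d=19  (d history now [(10, 46), (14, 25), (15, 28), (23, 19)])
READ a @v4: history=[(2, 30), (3, 42), (5, 44), (7, 50), (13, 25), (16, 23)] -> pick v3 -> 42
v24: WRITE d=16  (d history now [(10, 46), (14, 25), (15, 28), (23, 19), (24, 16)])
v25: WRITE e=45  (e history now [(8, 11), (20, 31), (22, 32), (25, 45)])
READ e @v20: history=[(8, 11), (20, 31), (22, 32), (25, 45)] -> pick v20 -> 31
v26: WRITE c=39  (c history now [(1, 9), (4, 54), (6, 58), (12, 27), (19, 19), (26, 39)])
v27: WRITE a=54  (a history now [(2, 30), (3, 42), (5, 44), (7, 50), (13, 25), (16, 23), (27, 54)])

Answer: 44
11
42
31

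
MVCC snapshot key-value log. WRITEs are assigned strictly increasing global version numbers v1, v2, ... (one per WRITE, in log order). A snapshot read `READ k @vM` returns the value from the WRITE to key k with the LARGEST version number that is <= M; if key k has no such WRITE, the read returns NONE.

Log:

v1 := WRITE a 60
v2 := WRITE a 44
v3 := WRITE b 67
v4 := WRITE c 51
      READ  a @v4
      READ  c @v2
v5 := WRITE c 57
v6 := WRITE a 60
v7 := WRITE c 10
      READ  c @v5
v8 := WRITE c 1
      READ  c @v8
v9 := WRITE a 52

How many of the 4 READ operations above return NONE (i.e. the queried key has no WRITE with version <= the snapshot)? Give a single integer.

Answer: 1

Derivation:
v1: WRITE a=60  (a history now [(1, 60)])
v2: WRITE a=44  (a history now [(1, 60), (2, 44)])
v3: WRITE b=67  (b history now [(3, 67)])
v4: WRITE c=51  (c history now [(4, 51)])
READ a @v4: history=[(1, 60), (2, 44)] -> pick v2 -> 44
READ c @v2: history=[(4, 51)] -> no version <= 2 -> NONE
v5: WRITE c=57  (c history now [(4, 51), (5, 57)])
v6: WRITE a=60  (a history now [(1, 60), (2, 44), (6, 60)])
v7: WRITE c=10  (c history now [(4, 51), (5, 57), (7, 10)])
READ c @v5: history=[(4, 51), (5, 57), (7, 10)] -> pick v5 -> 57
v8: WRITE c=1  (c history now [(4, 51), (5, 57), (7, 10), (8, 1)])
READ c @v8: history=[(4, 51), (5, 57), (7, 10), (8, 1)] -> pick v8 -> 1
v9: WRITE a=52  (a history now [(1, 60), (2, 44), (6, 60), (9, 52)])
Read results in order: ['44', 'NONE', '57', '1']
NONE count = 1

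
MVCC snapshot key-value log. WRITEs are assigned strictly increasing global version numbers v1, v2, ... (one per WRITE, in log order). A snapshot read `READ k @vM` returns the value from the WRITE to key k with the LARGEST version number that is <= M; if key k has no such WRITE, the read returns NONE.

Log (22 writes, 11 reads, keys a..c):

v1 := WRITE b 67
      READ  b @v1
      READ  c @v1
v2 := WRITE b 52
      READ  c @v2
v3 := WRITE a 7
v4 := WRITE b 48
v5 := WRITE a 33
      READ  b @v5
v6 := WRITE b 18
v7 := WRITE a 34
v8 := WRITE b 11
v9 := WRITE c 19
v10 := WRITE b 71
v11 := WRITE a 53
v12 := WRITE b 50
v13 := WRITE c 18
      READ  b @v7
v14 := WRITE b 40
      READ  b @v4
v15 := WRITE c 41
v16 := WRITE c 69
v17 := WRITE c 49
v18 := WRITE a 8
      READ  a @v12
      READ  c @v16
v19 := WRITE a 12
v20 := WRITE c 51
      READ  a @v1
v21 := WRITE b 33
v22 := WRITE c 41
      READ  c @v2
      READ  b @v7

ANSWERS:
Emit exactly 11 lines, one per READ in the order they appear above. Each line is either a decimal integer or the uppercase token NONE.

v1: WRITE b=67  (b history now [(1, 67)])
READ b @v1: history=[(1, 67)] -> pick v1 -> 67
READ c @v1: history=[] -> no version <= 1 -> NONE
v2: WRITE b=52  (b history now [(1, 67), (2, 52)])
READ c @v2: history=[] -> no version <= 2 -> NONE
v3: WRITE a=7  (a history now [(3, 7)])
v4: WRITE b=48  (b history now [(1, 67), (2, 52), (4, 48)])
v5: WRITE a=33  (a history now [(3, 7), (5, 33)])
READ b @v5: history=[(1, 67), (2, 52), (4, 48)] -> pick v4 -> 48
v6: WRITE b=18  (b history now [(1, 67), (2, 52), (4, 48), (6, 18)])
v7: WRITE a=34  (a history now [(3, 7), (5, 33), (7, 34)])
v8: WRITE b=11  (b history now [(1, 67), (2, 52), (4, 48), (6, 18), (8, 11)])
v9: WRITE c=19  (c history now [(9, 19)])
v10: WRITE b=71  (b history now [(1, 67), (2, 52), (4, 48), (6, 18), (8, 11), (10, 71)])
v11: WRITE a=53  (a history now [(3, 7), (5, 33), (7, 34), (11, 53)])
v12: WRITE b=50  (b history now [(1, 67), (2, 52), (4, 48), (6, 18), (8, 11), (10, 71), (12, 50)])
v13: WRITE c=18  (c history now [(9, 19), (13, 18)])
READ b @v7: history=[(1, 67), (2, 52), (4, 48), (6, 18), (8, 11), (10, 71), (12, 50)] -> pick v6 -> 18
v14: WRITE b=40  (b history now [(1, 67), (2, 52), (4, 48), (6, 18), (8, 11), (10, 71), (12, 50), (14, 40)])
READ b @v4: history=[(1, 67), (2, 52), (4, 48), (6, 18), (8, 11), (10, 71), (12, 50), (14, 40)] -> pick v4 -> 48
v15: WRITE c=41  (c history now [(9, 19), (13, 18), (15, 41)])
v16: WRITE c=69  (c history now [(9, 19), (13, 18), (15, 41), (16, 69)])
v17: WRITE c=49  (c history now [(9, 19), (13, 18), (15, 41), (16, 69), (17, 49)])
v18: WRITE a=8  (a history now [(3, 7), (5, 33), (7, 34), (11, 53), (18, 8)])
READ a @v12: history=[(3, 7), (5, 33), (7, 34), (11, 53), (18, 8)] -> pick v11 -> 53
READ c @v16: history=[(9, 19), (13, 18), (15, 41), (16, 69), (17, 49)] -> pick v16 -> 69
v19: WRITE a=12  (a history now [(3, 7), (5, 33), (7, 34), (11, 53), (18, 8), (19, 12)])
v20: WRITE c=51  (c history now [(9, 19), (13, 18), (15, 41), (16, 69), (17, 49), (20, 51)])
READ a @v1: history=[(3, 7), (5, 33), (7, 34), (11, 53), (18, 8), (19, 12)] -> no version <= 1 -> NONE
v21: WRITE b=33  (b history now [(1, 67), (2, 52), (4, 48), (6, 18), (8, 11), (10, 71), (12, 50), (14, 40), (21, 33)])
v22: WRITE c=41  (c history now [(9, 19), (13, 18), (15, 41), (16, 69), (17, 49), (20, 51), (22, 41)])
READ c @v2: history=[(9, 19), (13, 18), (15, 41), (16, 69), (17, 49), (20, 51), (22, 41)] -> no version <= 2 -> NONE
READ b @v7: history=[(1, 67), (2, 52), (4, 48), (6, 18), (8, 11), (10, 71), (12, 50), (14, 40), (21, 33)] -> pick v6 -> 18

Answer: 67
NONE
NONE
48
18
48
53
69
NONE
NONE
18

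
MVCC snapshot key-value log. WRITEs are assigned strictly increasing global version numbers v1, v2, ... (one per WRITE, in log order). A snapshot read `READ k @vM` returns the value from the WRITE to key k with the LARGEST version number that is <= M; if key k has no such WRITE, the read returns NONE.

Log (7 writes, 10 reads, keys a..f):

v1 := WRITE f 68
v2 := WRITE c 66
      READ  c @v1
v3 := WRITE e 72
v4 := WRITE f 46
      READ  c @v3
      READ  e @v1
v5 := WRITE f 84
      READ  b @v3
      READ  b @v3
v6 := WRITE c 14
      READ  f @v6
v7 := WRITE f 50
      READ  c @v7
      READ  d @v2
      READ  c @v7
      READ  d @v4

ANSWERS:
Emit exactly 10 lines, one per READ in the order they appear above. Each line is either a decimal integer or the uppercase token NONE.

Answer: NONE
66
NONE
NONE
NONE
84
14
NONE
14
NONE

Derivation:
v1: WRITE f=68  (f history now [(1, 68)])
v2: WRITE c=66  (c history now [(2, 66)])
READ c @v1: history=[(2, 66)] -> no version <= 1 -> NONE
v3: WRITE e=72  (e history now [(3, 72)])
v4: WRITE f=46  (f history now [(1, 68), (4, 46)])
READ c @v3: history=[(2, 66)] -> pick v2 -> 66
READ e @v1: history=[(3, 72)] -> no version <= 1 -> NONE
v5: WRITE f=84  (f history now [(1, 68), (4, 46), (5, 84)])
READ b @v3: history=[] -> no version <= 3 -> NONE
READ b @v3: history=[] -> no version <= 3 -> NONE
v6: WRITE c=14  (c history now [(2, 66), (6, 14)])
READ f @v6: history=[(1, 68), (4, 46), (5, 84)] -> pick v5 -> 84
v7: WRITE f=50  (f history now [(1, 68), (4, 46), (5, 84), (7, 50)])
READ c @v7: history=[(2, 66), (6, 14)] -> pick v6 -> 14
READ d @v2: history=[] -> no version <= 2 -> NONE
READ c @v7: history=[(2, 66), (6, 14)] -> pick v6 -> 14
READ d @v4: history=[] -> no version <= 4 -> NONE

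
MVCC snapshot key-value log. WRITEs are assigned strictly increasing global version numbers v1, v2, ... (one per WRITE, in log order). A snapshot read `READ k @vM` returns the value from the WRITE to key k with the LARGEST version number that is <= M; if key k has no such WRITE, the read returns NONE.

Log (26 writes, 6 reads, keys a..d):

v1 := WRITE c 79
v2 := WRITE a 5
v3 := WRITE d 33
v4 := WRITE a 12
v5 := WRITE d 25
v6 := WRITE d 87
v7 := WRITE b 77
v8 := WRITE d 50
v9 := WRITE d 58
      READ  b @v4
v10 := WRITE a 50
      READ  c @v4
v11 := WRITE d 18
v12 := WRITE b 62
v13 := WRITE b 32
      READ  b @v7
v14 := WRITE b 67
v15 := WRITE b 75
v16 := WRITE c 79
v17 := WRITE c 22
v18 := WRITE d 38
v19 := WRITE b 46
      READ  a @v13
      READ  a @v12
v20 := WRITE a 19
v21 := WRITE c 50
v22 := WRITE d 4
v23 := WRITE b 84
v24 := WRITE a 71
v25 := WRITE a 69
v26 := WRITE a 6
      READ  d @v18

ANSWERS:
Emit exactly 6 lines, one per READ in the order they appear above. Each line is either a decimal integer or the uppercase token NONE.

v1: WRITE c=79  (c history now [(1, 79)])
v2: WRITE a=5  (a history now [(2, 5)])
v3: WRITE d=33  (d history now [(3, 33)])
v4: WRITE a=12  (a history now [(2, 5), (4, 12)])
v5: WRITE d=25  (d history now [(3, 33), (5, 25)])
v6: WRITE d=87  (d history now [(3, 33), (5, 25), (6, 87)])
v7: WRITE b=77  (b history now [(7, 77)])
v8: WRITE d=50  (d history now [(3, 33), (5, 25), (6, 87), (8, 50)])
v9: WRITE d=58  (d history now [(3, 33), (5, 25), (6, 87), (8, 50), (9, 58)])
READ b @v4: history=[(7, 77)] -> no version <= 4 -> NONE
v10: WRITE a=50  (a history now [(2, 5), (4, 12), (10, 50)])
READ c @v4: history=[(1, 79)] -> pick v1 -> 79
v11: WRITE d=18  (d history now [(3, 33), (5, 25), (6, 87), (8, 50), (9, 58), (11, 18)])
v12: WRITE b=62  (b history now [(7, 77), (12, 62)])
v13: WRITE b=32  (b history now [(7, 77), (12, 62), (13, 32)])
READ b @v7: history=[(7, 77), (12, 62), (13, 32)] -> pick v7 -> 77
v14: WRITE b=67  (b history now [(7, 77), (12, 62), (13, 32), (14, 67)])
v15: WRITE b=75  (b history now [(7, 77), (12, 62), (13, 32), (14, 67), (15, 75)])
v16: WRITE c=79  (c history now [(1, 79), (16, 79)])
v17: WRITE c=22  (c history now [(1, 79), (16, 79), (17, 22)])
v18: WRITE d=38  (d history now [(3, 33), (5, 25), (6, 87), (8, 50), (9, 58), (11, 18), (18, 38)])
v19: WRITE b=46  (b history now [(7, 77), (12, 62), (13, 32), (14, 67), (15, 75), (19, 46)])
READ a @v13: history=[(2, 5), (4, 12), (10, 50)] -> pick v10 -> 50
READ a @v12: history=[(2, 5), (4, 12), (10, 50)] -> pick v10 -> 50
v20: WRITE a=19  (a history now [(2, 5), (4, 12), (10, 50), (20, 19)])
v21: WRITE c=50  (c history now [(1, 79), (16, 79), (17, 22), (21, 50)])
v22: WRITE d=4  (d history now [(3, 33), (5, 25), (6, 87), (8, 50), (9, 58), (11, 18), (18, 38), (22, 4)])
v23: WRITE b=84  (b history now [(7, 77), (12, 62), (13, 32), (14, 67), (15, 75), (19, 46), (23, 84)])
v24: WRITE a=71  (a history now [(2, 5), (4, 12), (10, 50), (20, 19), (24, 71)])
v25: WRITE a=69  (a history now [(2, 5), (4, 12), (10, 50), (20, 19), (24, 71), (25, 69)])
v26: WRITE a=6  (a history now [(2, 5), (4, 12), (10, 50), (20, 19), (24, 71), (25, 69), (26, 6)])
READ d @v18: history=[(3, 33), (5, 25), (6, 87), (8, 50), (9, 58), (11, 18), (18, 38), (22, 4)] -> pick v18 -> 38

Answer: NONE
79
77
50
50
38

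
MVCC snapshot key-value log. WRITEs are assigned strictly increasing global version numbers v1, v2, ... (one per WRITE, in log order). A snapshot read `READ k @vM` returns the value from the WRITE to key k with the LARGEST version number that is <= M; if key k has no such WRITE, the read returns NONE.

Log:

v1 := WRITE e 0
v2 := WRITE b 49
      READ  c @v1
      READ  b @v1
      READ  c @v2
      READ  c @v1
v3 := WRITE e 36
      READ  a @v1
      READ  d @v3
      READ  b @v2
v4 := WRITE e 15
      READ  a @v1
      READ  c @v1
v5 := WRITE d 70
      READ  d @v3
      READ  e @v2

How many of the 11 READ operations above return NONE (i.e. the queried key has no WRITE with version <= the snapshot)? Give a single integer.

v1: WRITE e=0  (e history now [(1, 0)])
v2: WRITE b=49  (b history now [(2, 49)])
READ c @v1: history=[] -> no version <= 1 -> NONE
READ b @v1: history=[(2, 49)] -> no version <= 1 -> NONE
READ c @v2: history=[] -> no version <= 2 -> NONE
READ c @v1: history=[] -> no version <= 1 -> NONE
v3: WRITE e=36  (e history now [(1, 0), (3, 36)])
READ a @v1: history=[] -> no version <= 1 -> NONE
READ d @v3: history=[] -> no version <= 3 -> NONE
READ b @v2: history=[(2, 49)] -> pick v2 -> 49
v4: WRITE e=15  (e history now [(1, 0), (3, 36), (4, 15)])
READ a @v1: history=[] -> no version <= 1 -> NONE
READ c @v1: history=[] -> no version <= 1 -> NONE
v5: WRITE d=70  (d history now [(5, 70)])
READ d @v3: history=[(5, 70)] -> no version <= 3 -> NONE
READ e @v2: history=[(1, 0), (3, 36), (4, 15)] -> pick v1 -> 0
Read results in order: ['NONE', 'NONE', 'NONE', 'NONE', 'NONE', 'NONE', '49', 'NONE', 'NONE', 'NONE', '0']
NONE count = 9

Answer: 9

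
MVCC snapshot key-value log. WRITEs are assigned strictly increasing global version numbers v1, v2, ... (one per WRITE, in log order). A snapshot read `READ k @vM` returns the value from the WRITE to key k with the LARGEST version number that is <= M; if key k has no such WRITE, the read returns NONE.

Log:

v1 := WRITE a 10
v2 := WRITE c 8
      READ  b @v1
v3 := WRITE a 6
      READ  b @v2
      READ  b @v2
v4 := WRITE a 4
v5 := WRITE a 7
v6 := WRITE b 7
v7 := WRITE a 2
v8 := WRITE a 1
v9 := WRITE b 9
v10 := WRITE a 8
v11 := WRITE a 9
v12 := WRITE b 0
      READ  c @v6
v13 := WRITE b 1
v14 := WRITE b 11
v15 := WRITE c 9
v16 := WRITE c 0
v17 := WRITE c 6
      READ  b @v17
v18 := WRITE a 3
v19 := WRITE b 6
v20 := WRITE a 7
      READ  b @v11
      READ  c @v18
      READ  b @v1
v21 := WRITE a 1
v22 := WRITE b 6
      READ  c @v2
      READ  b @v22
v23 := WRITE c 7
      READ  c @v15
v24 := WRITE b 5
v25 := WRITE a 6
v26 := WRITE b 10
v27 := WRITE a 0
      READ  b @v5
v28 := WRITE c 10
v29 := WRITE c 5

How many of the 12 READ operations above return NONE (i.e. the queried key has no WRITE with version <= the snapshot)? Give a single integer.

Answer: 5

Derivation:
v1: WRITE a=10  (a history now [(1, 10)])
v2: WRITE c=8  (c history now [(2, 8)])
READ b @v1: history=[] -> no version <= 1 -> NONE
v3: WRITE a=6  (a history now [(1, 10), (3, 6)])
READ b @v2: history=[] -> no version <= 2 -> NONE
READ b @v2: history=[] -> no version <= 2 -> NONE
v4: WRITE a=4  (a history now [(1, 10), (3, 6), (4, 4)])
v5: WRITE a=7  (a history now [(1, 10), (3, 6), (4, 4), (5, 7)])
v6: WRITE b=7  (b history now [(6, 7)])
v7: WRITE a=2  (a history now [(1, 10), (3, 6), (4, 4), (5, 7), (7, 2)])
v8: WRITE a=1  (a history now [(1, 10), (3, 6), (4, 4), (5, 7), (7, 2), (8, 1)])
v9: WRITE b=9  (b history now [(6, 7), (9, 9)])
v10: WRITE a=8  (a history now [(1, 10), (3, 6), (4, 4), (5, 7), (7, 2), (8, 1), (10, 8)])
v11: WRITE a=9  (a history now [(1, 10), (3, 6), (4, 4), (5, 7), (7, 2), (8, 1), (10, 8), (11, 9)])
v12: WRITE b=0  (b history now [(6, 7), (9, 9), (12, 0)])
READ c @v6: history=[(2, 8)] -> pick v2 -> 8
v13: WRITE b=1  (b history now [(6, 7), (9, 9), (12, 0), (13, 1)])
v14: WRITE b=11  (b history now [(6, 7), (9, 9), (12, 0), (13, 1), (14, 11)])
v15: WRITE c=9  (c history now [(2, 8), (15, 9)])
v16: WRITE c=0  (c history now [(2, 8), (15, 9), (16, 0)])
v17: WRITE c=6  (c history now [(2, 8), (15, 9), (16, 0), (17, 6)])
READ b @v17: history=[(6, 7), (9, 9), (12, 0), (13, 1), (14, 11)] -> pick v14 -> 11
v18: WRITE a=3  (a history now [(1, 10), (3, 6), (4, 4), (5, 7), (7, 2), (8, 1), (10, 8), (11, 9), (18, 3)])
v19: WRITE b=6  (b history now [(6, 7), (9, 9), (12, 0), (13, 1), (14, 11), (19, 6)])
v20: WRITE a=7  (a history now [(1, 10), (3, 6), (4, 4), (5, 7), (7, 2), (8, 1), (10, 8), (11, 9), (18, 3), (20, 7)])
READ b @v11: history=[(6, 7), (9, 9), (12, 0), (13, 1), (14, 11), (19, 6)] -> pick v9 -> 9
READ c @v18: history=[(2, 8), (15, 9), (16, 0), (17, 6)] -> pick v17 -> 6
READ b @v1: history=[(6, 7), (9, 9), (12, 0), (13, 1), (14, 11), (19, 6)] -> no version <= 1 -> NONE
v21: WRITE a=1  (a history now [(1, 10), (3, 6), (4, 4), (5, 7), (7, 2), (8, 1), (10, 8), (11, 9), (18, 3), (20, 7), (21, 1)])
v22: WRITE b=6  (b history now [(6, 7), (9, 9), (12, 0), (13, 1), (14, 11), (19, 6), (22, 6)])
READ c @v2: history=[(2, 8), (15, 9), (16, 0), (17, 6)] -> pick v2 -> 8
READ b @v22: history=[(6, 7), (9, 9), (12, 0), (13, 1), (14, 11), (19, 6), (22, 6)] -> pick v22 -> 6
v23: WRITE c=7  (c history now [(2, 8), (15, 9), (16, 0), (17, 6), (23, 7)])
READ c @v15: history=[(2, 8), (15, 9), (16, 0), (17, 6), (23, 7)] -> pick v15 -> 9
v24: WRITE b=5  (b history now [(6, 7), (9, 9), (12, 0), (13, 1), (14, 11), (19, 6), (22, 6), (24, 5)])
v25: WRITE a=6  (a history now [(1, 10), (3, 6), (4, 4), (5, 7), (7, 2), (8, 1), (10, 8), (11, 9), (18, 3), (20, 7), (21, 1), (25, 6)])
v26: WRITE b=10  (b history now [(6, 7), (9, 9), (12, 0), (13, 1), (14, 11), (19, 6), (22, 6), (24, 5), (26, 10)])
v27: WRITE a=0  (a history now [(1, 10), (3, 6), (4, 4), (5, 7), (7, 2), (8, 1), (10, 8), (11, 9), (18, 3), (20, 7), (21, 1), (25, 6), (27, 0)])
READ b @v5: history=[(6, 7), (9, 9), (12, 0), (13, 1), (14, 11), (19, 6), (22, 6), (24, 5), (26, 10)] -> no version <= 5 -> NONE
v28: WRITE c=10  (c history now [(2, 8), (15, 9), (16, 0), (17, 6), (23, 7), (28, 10)])
v29: WRITE c=5  (c history now [(2, 8), (15, 9), (16, 0), (17, 6), (23, 7), (28, 10), (29, 5)])
Read results in order: ['NONE', 'NONE', 'NONE', '8', '11', '9', '6', 'NONE', '8', '6', '9', 'NONE']
NONE count = 5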